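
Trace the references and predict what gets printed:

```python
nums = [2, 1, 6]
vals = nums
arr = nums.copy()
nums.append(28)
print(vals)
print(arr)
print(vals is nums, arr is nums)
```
[2, 1, 6, 28]
[2, 1, 6]
True False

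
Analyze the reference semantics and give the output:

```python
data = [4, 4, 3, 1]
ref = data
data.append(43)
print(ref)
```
[4, 4, 3, 1, 43]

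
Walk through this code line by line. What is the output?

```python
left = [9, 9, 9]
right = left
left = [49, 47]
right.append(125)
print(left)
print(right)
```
[49, 47]
[9, 9, 9, 125]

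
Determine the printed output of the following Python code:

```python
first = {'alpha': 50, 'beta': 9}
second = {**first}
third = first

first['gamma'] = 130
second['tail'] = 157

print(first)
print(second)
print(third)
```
{'alpha': 50, 'beta': 9, 'gamma': 130}
{'alpha': 50, 'beta': 9, 'tail': 157}
{'alpha': 50, 'beta': 9, 'gamma': 130}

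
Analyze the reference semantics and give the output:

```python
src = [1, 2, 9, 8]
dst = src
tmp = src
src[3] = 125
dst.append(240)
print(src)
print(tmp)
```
[1, 2, 9, 125, 240]
[1, 2, 9, 125, 240]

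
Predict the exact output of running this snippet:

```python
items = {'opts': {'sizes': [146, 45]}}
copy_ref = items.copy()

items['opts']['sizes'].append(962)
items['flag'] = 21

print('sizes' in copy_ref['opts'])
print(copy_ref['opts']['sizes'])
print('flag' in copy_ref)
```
True
[146, 45, 962]
False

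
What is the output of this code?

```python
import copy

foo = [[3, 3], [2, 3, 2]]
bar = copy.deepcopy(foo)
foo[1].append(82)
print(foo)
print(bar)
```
[[3, 3], [2, 3, 2, 82]]
[[3, 3], [2, 3, 2]]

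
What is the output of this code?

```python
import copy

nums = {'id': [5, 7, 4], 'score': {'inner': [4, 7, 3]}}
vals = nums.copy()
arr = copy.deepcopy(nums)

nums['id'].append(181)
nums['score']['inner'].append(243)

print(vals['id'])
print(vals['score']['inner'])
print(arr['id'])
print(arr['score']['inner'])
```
[5, 7, 4, 181]
[4, 7, 3, 243]
[5, 7, 4]
[4, 7, 3]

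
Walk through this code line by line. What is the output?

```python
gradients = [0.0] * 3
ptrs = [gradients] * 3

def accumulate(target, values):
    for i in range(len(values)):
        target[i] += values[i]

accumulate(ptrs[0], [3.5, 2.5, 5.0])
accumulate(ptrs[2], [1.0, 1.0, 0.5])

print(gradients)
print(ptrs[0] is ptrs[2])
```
[4.5, 3.5, 5.5]
True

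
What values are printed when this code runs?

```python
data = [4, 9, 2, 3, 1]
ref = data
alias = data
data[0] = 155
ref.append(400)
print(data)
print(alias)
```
[155, 9, 2, 3, 1, 400]
[155, 9, 2, 3, 1, 400]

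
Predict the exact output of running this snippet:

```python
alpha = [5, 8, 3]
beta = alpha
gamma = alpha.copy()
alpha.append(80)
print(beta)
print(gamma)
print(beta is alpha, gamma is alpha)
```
[5, 8, 3, 80]
[5, 8, 3]
True False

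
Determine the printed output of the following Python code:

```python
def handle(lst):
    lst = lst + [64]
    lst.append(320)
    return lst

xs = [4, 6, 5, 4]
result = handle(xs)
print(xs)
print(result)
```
[4, 6, 5, 4]
[4, 6, 5, 4, 64, 320]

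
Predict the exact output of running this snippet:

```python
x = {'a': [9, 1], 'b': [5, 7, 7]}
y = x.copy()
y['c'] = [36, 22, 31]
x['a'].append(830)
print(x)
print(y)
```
{'a': [9, 1, 830], 'b': [5, 7, 7]}
{'a': [9, 1, 830], 'b': [5, 7, 7], 'c': [36, 22, 31]}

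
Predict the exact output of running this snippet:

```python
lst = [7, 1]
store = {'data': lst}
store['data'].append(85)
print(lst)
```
[7, 1, 85]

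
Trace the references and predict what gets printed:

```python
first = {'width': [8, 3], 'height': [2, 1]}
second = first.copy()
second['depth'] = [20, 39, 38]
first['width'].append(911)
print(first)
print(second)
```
{'width': [8, 3, 911], 'height': [2, 1]}
{'width': [8, 3, 911], 'height': [2, 1], 'depth': [20, 39, 38]}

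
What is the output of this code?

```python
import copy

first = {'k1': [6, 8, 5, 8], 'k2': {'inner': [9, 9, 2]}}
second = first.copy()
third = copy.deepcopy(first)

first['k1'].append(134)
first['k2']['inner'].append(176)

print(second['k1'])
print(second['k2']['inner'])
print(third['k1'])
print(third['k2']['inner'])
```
[6, 8, 5, 8, 134]
[9, 9, 2, 176]
[6, 8, 5, 8]
[9, 9, 2]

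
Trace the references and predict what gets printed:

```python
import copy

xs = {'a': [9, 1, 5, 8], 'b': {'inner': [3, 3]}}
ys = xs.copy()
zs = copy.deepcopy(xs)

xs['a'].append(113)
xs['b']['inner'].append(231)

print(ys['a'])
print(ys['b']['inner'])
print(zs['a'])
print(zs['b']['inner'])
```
[9, 1, 5, 8, 113]
[3, 3, 231]
[9, 1, 5, 8]
[3, 3]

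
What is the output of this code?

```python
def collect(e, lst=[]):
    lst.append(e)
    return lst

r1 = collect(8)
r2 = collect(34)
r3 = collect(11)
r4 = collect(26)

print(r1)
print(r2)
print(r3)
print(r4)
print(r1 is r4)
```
[8, 34, 11, 26]
[8, 34, 11, 26]
[8, 34, 11, 26]
[8, 34, 11, 26]
True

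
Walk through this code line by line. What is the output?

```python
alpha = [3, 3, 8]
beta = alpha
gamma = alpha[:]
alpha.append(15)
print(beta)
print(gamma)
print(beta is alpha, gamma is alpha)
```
[3, 3, 8, 15]
[3, 3, 8]
True False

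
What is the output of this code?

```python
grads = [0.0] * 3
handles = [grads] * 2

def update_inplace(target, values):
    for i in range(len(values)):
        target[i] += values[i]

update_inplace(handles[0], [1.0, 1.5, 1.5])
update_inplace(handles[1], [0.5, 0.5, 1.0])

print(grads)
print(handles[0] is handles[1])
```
[1.5, 2.0, 2.5]
True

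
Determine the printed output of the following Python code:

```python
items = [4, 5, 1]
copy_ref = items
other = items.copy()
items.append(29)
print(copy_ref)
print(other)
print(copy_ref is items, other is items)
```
[4, 5, 1, 29]
[4, 5, 1]
True False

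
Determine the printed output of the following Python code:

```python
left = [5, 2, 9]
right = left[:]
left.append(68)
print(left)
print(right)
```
[5, 2, 9, 68]
[5, 2, 9]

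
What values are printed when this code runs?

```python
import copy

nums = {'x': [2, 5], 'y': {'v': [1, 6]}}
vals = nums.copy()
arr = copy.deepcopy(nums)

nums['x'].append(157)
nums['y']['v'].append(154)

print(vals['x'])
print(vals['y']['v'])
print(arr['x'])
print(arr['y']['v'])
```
[2, 5, 157]
[1, 6, 154]
[2, 5]
[1, 6]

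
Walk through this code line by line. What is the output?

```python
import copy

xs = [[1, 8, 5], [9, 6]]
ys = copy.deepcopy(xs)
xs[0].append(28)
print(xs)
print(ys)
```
[[1, 8, 5, 28], [9, 6]]
[[1, 8, 5], [9, 6]]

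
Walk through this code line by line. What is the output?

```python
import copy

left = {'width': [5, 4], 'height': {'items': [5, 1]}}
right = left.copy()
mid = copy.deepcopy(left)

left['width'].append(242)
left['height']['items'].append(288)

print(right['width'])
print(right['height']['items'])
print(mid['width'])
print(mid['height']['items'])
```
[5, 4, 242]
[5, 1, 288]
[5, 4]
[5, 1]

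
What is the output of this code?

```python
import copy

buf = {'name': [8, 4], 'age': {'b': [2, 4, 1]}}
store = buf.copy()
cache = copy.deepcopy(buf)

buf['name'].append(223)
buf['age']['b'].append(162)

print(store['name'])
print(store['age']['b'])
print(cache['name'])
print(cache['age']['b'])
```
[8, 4, 223]
[2, 4, 1, 162]
[8, 4]
[2, 4, 1]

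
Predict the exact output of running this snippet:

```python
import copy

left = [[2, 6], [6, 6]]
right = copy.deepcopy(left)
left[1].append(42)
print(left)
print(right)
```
[[2, 6], [6, 6, 42]]
[[2, 6], [6, 6]]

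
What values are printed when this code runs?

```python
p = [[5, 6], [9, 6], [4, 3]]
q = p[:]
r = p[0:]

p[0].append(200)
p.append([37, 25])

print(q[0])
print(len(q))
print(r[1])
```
[5, 6, 200]
3
[9, 6]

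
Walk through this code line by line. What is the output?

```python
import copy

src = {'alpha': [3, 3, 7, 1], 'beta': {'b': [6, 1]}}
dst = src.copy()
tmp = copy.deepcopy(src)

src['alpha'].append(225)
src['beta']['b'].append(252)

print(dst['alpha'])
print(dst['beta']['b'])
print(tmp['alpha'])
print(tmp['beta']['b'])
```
[3, 3, 7, 1, 225]
[6, 1, 252]
[3, 3, 7, 1]
[6, 1]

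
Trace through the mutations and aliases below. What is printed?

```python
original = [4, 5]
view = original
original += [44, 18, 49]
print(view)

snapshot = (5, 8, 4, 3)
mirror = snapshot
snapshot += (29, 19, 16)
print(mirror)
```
[4, 5, 44, 18, 49]
(5, 8, 4, 3)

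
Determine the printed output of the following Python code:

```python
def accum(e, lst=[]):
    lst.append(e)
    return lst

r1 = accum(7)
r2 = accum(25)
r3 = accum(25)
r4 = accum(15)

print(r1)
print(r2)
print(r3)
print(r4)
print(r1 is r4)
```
[7, 25, 25, 15]
[7, 25, 25, 15]
[7, 25, 25, 15]
[7, 25, 25, 15]
True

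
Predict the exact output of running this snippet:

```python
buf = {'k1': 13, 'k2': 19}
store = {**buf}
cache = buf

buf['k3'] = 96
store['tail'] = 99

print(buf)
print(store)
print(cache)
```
{'k1': 13, 'k2': 19, 'k3': 96}
{'k1': 13, 'k2': 19, 'tail': 99}
{'k1': 13, 'k2': 19, 'k3': 96}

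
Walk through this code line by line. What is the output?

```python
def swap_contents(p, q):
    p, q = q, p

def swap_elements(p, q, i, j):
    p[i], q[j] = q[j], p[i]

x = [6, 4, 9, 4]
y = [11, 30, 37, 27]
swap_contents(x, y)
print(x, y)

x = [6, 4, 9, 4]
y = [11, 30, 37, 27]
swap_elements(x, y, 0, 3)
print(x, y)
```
[6, 4, 9, 4] [11, 30, 37, 27]
[27, 4, 9, 4] [11, 30, 37, 6]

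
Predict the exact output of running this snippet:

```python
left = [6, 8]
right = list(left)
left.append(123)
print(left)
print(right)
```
[6, 8, 123]
[6, 8]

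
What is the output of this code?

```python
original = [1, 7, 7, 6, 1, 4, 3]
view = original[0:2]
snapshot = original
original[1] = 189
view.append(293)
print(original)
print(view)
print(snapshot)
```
[1, 189, 7, 6, 1, 4, 3]
[1, 7, 293]
[1, 189, 7, 6, 1, 4, 3]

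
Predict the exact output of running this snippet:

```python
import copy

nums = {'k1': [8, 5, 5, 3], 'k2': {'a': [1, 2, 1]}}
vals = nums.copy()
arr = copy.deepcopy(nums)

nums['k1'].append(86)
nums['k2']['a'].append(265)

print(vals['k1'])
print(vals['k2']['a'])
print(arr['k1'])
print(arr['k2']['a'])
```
[8, 5, 5, 3, 86]
[1, 2, 1, 265]
[8, 5, 5, 3]
[1, 2, 1]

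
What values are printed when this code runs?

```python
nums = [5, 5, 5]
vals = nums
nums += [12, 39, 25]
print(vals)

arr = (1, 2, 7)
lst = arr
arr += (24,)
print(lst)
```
[5, 5, 5, 12, 39, 25]
(1, 2, 7)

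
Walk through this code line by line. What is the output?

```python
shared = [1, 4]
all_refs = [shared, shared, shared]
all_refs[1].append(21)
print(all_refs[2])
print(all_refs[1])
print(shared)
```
[1, 4, 21]
[1, 4, 21]
[1, 4, 21]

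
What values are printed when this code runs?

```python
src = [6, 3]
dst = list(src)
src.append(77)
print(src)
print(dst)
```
[6, 3, 77]
[6, 3]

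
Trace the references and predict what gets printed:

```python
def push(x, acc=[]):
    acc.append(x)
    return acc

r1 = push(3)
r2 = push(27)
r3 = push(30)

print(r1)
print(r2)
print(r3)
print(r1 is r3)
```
[3, 27, 30]
[3, 27, 30]
[3, 27, 30]
True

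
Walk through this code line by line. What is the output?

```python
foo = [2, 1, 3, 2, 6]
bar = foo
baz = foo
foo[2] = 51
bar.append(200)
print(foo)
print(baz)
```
[2, 1, 51, 2, 6, 200]
[2, 1, 51, 2, 6, 200]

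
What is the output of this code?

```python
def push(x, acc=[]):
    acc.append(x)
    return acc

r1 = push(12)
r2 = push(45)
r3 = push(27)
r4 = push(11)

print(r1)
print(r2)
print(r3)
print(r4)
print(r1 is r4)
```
[12, 45, 27, 11]
[12, 45, 27, 11]
[12, 45, 27, 11]
[12, 45, 27, 11]
True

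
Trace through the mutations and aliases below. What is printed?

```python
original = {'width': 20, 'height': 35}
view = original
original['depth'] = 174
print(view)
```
{'width': 20, 'height': 35, 'depth': 174}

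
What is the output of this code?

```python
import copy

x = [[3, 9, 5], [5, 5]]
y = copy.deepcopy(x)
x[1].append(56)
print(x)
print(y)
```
[[3, 9, 5], [5, 5, 56]]
[[3, 9, 5], [5, 5]]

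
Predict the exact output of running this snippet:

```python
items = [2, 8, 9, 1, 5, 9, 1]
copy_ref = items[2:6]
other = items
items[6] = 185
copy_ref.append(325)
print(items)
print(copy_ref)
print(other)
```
[2, 8, 9, 1, 5, 9, 185]
[9, 1, 5, 9, 325]
[2, 8, 9, 1, 5, 9, 185]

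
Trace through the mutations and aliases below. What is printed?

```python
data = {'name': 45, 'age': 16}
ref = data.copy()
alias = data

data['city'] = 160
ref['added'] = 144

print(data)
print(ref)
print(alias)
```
{'name': 45, 'age': 16, 'city': 160}
{'name': 45, 'age': 16, 'added': 144}
{'name': 45, 'age': 16, 'city': 160}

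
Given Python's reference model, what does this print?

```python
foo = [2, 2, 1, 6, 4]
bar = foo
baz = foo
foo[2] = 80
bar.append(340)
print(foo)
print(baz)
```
[2, 2, 80, 6, 4, 340]
[2, 2, 80, 6, 4, 340]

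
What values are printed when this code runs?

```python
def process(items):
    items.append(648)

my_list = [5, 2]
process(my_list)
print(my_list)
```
[5, 2, 648]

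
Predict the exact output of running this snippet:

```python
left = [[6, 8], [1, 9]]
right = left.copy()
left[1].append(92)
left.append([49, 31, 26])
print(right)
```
[[6, 8], [1, 9, 92]]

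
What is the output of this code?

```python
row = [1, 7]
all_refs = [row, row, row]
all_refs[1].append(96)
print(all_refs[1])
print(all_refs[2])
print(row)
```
[1, 7, 96]
[1, 7, 96]
[1, 7, 96]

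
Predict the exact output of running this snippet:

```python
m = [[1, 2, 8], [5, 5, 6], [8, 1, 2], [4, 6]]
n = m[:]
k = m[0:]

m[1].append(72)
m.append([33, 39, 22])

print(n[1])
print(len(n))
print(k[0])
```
[5, 5, 6, 72]
4
[1, 2, 8]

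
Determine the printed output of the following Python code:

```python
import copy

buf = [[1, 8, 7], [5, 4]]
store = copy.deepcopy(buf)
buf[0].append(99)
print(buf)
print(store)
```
[[1, 8, 7, 99], [5, 4]]
[[1, 8, 7], [5, 4]]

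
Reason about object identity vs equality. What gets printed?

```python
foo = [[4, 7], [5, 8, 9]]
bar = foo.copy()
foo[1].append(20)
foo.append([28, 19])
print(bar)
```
[[4, 7], [5, 8, 9, 20]]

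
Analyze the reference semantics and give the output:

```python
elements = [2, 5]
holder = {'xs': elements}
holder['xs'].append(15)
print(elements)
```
[2, 5, 15]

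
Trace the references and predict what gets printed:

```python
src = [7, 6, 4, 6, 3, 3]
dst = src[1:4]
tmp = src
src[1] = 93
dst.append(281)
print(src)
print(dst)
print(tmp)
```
[7, 93, 4, 6, 3, 3]
[6, 4, 6, 281]
[7, 93, 4, 6, 3, 3]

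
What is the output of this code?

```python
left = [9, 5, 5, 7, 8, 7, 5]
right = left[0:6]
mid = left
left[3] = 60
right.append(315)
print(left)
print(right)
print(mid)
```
[9, 5, 5, 60, 8, 7, 5]
[9, 5, 5, 7, 8, 7, 315]
[9, 5, 5, 60, 8, 7, 5]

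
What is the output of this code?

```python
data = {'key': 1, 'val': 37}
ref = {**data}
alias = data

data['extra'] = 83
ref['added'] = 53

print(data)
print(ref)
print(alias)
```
{'key': 1, 'val': 37, 'extra': 83}
{'key': 1, 'val': 37, 'added': 53}
{'key': 1, 'val': 37, 'extra': 83}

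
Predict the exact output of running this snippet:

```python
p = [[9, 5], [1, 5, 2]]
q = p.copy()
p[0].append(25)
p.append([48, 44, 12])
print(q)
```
[[9, 5, 25], [1, 5, 2]]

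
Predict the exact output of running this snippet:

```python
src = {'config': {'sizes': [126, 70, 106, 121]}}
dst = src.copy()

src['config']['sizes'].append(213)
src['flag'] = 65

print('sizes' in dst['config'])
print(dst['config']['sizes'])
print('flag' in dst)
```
True
[126, 70, 106, 121, 213]
False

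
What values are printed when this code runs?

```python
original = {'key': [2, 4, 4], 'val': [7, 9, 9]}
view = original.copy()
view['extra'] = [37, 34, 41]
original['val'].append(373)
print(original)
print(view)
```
{'key': [2, 4, 4], 'val': [7, 9, 9, 373]}
{'key': [2, 4, 4], 'val': [7, 9, 9, 373], 'extra': [37, 34, 41]}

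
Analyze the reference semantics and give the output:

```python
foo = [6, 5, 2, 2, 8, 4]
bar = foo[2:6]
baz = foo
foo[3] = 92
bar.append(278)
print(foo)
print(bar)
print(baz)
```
[6, 5, 2, 92, 8, 4]
[2, 2, 8, 4, 278]
[6, 5, 2, 92, 8, 4]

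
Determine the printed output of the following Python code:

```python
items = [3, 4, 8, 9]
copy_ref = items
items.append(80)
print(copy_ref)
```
[3, 4, 8, 9, 80]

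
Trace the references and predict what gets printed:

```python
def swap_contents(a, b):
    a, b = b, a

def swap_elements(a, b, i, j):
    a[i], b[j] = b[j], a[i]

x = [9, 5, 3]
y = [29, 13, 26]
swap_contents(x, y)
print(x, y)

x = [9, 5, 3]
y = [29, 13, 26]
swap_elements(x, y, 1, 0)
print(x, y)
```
[9, 5, 3] [29, 13, 26]
[9, 29, 3] [5, 13, 26]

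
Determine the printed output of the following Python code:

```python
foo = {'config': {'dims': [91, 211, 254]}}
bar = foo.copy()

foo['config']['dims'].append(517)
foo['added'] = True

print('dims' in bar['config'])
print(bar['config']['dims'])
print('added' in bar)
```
True
[91, 211, 254, 517]
False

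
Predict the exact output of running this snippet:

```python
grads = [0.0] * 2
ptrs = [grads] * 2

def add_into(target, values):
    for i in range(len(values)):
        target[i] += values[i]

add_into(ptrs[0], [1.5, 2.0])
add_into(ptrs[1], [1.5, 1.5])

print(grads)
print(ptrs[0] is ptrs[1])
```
[3.0, 3.5]
True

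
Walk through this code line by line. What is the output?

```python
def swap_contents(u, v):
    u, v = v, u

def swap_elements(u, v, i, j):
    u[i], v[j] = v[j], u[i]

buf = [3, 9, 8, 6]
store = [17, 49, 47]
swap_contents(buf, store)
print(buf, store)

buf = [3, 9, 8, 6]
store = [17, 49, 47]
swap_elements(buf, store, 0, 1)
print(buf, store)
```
[3, 9, 8, 6] [17, 49, 47]
[49, 9, 8, 6] [17, 3, 47]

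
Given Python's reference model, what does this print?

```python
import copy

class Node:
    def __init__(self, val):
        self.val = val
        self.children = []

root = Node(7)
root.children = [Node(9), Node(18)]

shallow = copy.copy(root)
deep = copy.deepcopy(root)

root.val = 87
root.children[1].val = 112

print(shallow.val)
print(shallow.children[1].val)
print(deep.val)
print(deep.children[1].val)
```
7
112
7
18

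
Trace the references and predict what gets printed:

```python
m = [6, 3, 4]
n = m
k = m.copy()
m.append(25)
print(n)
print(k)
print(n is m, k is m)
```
[6, 3, 4, 25]
[6, 3, 4]
True False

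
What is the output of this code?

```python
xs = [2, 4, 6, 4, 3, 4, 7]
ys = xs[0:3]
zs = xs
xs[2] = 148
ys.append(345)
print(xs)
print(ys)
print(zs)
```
[2, 4, 148, 4, 3, 4, 7]
[2, 4, 6, 345]
[2, 4, 148, 4, 3, 4, 7]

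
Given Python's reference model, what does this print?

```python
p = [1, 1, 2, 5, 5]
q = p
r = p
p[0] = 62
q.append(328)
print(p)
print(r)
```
[62, 1, 2, 5, 5, 328]
[62, 1, 2, 5, 5, 328]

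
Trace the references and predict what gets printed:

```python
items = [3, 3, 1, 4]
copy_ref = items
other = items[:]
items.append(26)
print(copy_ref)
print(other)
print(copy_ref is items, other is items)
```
[3, 3, 1, 4, 26]
[3, 3, 1, 4]
True False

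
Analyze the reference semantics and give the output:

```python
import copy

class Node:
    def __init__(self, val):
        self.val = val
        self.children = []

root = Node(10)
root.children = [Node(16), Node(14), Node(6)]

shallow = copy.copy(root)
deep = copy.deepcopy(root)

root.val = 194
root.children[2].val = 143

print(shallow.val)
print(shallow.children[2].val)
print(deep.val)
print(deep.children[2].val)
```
10
143
10
6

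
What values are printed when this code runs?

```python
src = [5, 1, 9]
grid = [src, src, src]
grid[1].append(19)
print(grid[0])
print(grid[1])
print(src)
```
[5, 1, 9, 19]
[5, 1, 9, 19]
[5, 1, 9, 19]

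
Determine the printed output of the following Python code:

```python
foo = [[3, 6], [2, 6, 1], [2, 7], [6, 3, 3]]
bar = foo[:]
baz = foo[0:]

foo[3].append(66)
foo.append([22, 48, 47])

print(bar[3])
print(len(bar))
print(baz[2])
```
[6, 3, 3, 66]
4
[2, 7]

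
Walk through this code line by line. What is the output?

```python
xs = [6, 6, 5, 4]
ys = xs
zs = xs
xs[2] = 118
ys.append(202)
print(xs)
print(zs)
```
[6, 6, 118, 4, 202]
[6, 6, 118, 4, 202]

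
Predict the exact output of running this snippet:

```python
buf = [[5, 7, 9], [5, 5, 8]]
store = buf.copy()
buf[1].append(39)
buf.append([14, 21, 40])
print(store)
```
[[5, 7, 9], [5, 5, 8, 39]]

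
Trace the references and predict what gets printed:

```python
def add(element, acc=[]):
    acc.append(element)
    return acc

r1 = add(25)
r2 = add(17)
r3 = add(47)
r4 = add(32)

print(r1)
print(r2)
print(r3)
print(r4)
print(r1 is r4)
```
[25, 17, 47, 32]
[25, 17, 47, 32]
[25, 17, 47, 32]
[25, 17, 47, 32]
True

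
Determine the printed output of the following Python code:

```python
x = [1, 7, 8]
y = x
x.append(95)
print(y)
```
[1, 7, 8, 95]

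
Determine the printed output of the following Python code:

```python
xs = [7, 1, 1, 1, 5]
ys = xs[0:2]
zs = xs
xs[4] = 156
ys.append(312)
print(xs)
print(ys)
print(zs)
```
[7, 1, 1, 1, 156]
[7, 1, 312]
[7, 1, 1, 1, 156]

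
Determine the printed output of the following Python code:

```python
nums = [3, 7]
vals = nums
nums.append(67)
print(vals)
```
[3, 7, 67]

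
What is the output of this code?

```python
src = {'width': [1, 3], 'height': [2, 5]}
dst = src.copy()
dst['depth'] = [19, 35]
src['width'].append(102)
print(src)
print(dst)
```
{'width': [1, 3, 102], 'height': [2, 5]}
{'width': [1, 3, 102], 'height': [2, 5], 'depth': [19, 35]}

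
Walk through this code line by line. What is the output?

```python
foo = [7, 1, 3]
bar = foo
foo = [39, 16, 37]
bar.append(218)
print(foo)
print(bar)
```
[39, 16, 37]
[7, 1, 3, 218]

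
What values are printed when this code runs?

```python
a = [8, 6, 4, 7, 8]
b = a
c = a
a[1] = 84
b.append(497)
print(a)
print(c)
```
[8, 84, 4, 7, 8, 497]
[8, 84, 4, 7, 8, 497]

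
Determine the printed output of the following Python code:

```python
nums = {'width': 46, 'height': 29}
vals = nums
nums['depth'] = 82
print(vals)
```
{'width': 46, 'height': 29, 'depth': 82}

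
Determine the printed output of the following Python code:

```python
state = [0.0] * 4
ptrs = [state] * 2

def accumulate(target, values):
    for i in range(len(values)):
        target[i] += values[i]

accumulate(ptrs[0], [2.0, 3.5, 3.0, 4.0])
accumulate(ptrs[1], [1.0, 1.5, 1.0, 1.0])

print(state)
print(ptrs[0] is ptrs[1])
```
[3.0, 5.0, 4.0, 5.0]
True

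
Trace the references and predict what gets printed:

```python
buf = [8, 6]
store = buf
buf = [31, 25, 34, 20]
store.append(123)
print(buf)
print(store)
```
[31, 25, 34, 20]
[8, 6, 123]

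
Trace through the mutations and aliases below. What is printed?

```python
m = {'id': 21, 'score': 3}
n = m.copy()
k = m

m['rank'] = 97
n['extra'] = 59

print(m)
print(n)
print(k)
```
{'id': 21, 'score': 3, 'rank': 97}
{'id': 21, 'score': 3, 'extra': 59}
{'id': 21, 'score': 3, 'rank': 97}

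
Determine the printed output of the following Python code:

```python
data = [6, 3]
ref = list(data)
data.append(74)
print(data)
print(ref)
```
[6, 3, 74]
[6, 3]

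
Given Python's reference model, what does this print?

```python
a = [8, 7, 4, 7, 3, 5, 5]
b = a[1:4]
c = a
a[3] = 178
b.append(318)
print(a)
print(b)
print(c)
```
[8, 7, 4, 178, 3, 5, 5]
[7, 4, 7, 318]
[8, 7, 4, 178, 3, 5, 5]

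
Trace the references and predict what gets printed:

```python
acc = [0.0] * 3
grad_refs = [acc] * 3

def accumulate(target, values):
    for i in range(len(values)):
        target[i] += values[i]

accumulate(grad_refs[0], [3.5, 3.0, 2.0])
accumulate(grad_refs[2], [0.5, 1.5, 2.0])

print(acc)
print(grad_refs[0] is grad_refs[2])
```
[4.0, 4.5, 4.0]
True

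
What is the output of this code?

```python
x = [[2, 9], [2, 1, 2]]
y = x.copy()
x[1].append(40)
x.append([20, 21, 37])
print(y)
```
[[2, 9], [2, 1, 2, 40]]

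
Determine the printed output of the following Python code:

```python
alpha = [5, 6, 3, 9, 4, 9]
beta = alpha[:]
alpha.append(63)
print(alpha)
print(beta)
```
[5, 6, 3, 9, 4, 9, 63]
[5, 6, 3, 9, 4, 9]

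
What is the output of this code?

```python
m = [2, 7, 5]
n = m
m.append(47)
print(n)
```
[2, 7, 5, 47]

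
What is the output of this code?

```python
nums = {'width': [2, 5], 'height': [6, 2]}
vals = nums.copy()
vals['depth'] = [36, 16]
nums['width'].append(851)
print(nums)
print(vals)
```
{'width': [2, 5, 851], 'height': [6, 2]}
{'width': [2, 5, 851], 'height': [6, 2], 'depth': [36, 16]}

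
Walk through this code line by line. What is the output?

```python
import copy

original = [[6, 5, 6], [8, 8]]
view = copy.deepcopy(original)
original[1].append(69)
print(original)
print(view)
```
[[6, 5, 6], [8, 8, 69]]
[[6, 5, 6], [8, 8]]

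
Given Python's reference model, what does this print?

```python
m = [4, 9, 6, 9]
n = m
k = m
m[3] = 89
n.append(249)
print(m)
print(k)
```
[4, 9, 6, 89, 249]
[4, 9, 6, 89, 249]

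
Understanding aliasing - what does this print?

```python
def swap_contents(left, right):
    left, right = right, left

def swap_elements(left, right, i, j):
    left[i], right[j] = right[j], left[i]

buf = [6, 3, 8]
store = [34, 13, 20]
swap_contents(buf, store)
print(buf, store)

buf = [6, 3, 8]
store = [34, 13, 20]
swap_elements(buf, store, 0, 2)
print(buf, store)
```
[6, 3, 8] [34, 13, 20]
[20, 3, 8] [34, 13, 6]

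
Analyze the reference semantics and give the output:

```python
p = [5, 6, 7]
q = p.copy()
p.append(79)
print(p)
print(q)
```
[5, 6, 7, 79]
[5, 6, 7]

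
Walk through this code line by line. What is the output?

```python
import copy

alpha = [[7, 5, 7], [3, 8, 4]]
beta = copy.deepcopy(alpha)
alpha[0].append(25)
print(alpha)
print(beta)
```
[[7, 5, 7, 25], [3, 8, 4]]
[[7, 5, 7], [3, 8, 4]]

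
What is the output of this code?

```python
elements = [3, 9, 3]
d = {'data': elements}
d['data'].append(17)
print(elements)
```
[3, 9, 3, 17]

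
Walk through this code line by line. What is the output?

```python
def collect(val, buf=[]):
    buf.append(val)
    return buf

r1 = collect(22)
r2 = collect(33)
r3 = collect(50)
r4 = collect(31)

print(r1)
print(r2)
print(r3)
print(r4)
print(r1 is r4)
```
[22, 33, 50, 31]
[22, 33, 50, 31]
[22, 33, 50, 31]
[22, 33, 50, 31]
True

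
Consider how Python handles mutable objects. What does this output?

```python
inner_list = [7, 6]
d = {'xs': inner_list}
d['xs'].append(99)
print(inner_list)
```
[7, 6, 99]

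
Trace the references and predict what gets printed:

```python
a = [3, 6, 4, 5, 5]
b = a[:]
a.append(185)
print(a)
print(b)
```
[3, 6, 4, 5, 5, 185]
[3, 6, 4, 5, 5]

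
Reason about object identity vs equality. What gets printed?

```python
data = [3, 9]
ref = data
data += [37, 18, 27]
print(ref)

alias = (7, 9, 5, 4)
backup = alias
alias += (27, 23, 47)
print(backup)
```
[3, 9, 37, 18, 27]
(7, 9, 5, 4)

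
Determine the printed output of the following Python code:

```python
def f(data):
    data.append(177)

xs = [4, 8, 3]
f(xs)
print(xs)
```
[4, 8, 3, 177]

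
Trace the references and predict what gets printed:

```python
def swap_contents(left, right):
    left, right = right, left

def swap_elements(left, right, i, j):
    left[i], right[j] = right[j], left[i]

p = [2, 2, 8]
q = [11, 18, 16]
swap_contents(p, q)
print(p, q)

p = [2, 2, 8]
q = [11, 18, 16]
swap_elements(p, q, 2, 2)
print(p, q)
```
[2, 2, 8] [11, 18, 16]
[2, 2, 16] [11, 18, 8]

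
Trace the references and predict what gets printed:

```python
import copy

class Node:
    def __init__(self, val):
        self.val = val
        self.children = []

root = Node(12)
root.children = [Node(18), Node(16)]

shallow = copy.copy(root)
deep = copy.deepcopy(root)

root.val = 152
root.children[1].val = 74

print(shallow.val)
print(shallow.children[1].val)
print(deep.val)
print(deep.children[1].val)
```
12
74
12
16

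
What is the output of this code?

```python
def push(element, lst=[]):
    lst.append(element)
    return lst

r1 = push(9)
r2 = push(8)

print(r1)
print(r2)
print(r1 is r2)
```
[9, 8]
[9, 8]
True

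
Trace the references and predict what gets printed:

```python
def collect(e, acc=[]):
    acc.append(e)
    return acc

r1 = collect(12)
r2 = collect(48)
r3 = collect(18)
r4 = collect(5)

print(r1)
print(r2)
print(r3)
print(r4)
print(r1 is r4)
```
[12, 48, 18, 5]
[12, 48, 18, 5]
[12, 48, 18, 5]
[12, 48, 18, 5]
True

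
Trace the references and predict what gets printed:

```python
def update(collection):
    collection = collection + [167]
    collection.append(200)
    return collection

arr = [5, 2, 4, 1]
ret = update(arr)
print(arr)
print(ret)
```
[5, 2, 4, 1]
[5, 2, 4, 1, 167, 200]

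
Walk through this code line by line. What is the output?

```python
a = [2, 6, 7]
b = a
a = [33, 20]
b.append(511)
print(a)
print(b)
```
[33, 20]
[2, 6, 7, 511]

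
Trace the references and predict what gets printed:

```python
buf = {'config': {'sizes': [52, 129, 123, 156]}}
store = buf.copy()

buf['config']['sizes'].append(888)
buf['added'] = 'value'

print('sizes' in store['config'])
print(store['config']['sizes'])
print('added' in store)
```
True
[52, 129, 123, 156, 888]
False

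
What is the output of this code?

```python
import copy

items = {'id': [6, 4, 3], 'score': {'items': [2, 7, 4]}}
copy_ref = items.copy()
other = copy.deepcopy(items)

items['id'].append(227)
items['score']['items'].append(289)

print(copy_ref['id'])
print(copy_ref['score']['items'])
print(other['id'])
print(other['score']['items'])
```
[6, 4, 3, 227]
[2, 7, 4, 289]
[6, 4, 3]
[2, 7, 4]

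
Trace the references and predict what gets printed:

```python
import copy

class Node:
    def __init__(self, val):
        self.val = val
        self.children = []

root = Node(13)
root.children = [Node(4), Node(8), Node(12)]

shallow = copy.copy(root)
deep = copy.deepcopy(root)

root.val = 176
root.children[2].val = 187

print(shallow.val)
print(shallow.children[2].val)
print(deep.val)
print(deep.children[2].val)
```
13
187
13
12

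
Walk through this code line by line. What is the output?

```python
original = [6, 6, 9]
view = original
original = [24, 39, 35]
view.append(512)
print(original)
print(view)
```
[24, 39, 35]
[6, 6, 9, 512]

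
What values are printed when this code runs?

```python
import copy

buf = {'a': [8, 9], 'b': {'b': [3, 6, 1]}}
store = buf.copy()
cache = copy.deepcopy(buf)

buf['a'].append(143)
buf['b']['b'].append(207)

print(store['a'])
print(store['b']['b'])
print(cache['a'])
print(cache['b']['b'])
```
[8, 9, 143]
[3, 6, 1, 207]
[8, 9]
[3, 6, 1]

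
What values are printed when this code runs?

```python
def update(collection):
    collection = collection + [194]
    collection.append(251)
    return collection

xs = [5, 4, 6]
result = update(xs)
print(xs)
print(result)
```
[5, 4, 6]
[5, 4, 6, 194, 251]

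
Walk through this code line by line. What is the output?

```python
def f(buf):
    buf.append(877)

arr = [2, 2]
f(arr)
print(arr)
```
[2, 2, 877]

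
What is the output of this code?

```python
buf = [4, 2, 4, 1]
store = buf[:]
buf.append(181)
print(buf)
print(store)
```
[4, 2, 4, 1, 181]
[4, 2, 4, 1]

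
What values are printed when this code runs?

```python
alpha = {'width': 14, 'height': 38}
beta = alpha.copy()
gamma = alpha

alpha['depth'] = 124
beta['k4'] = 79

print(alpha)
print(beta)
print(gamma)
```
{'width': 14, 'height': 38, 'depth': 124}
{'width': 14, 'height': 38, 'k4': 79}
{'width': 14, 'height': 38, 'depth': 124}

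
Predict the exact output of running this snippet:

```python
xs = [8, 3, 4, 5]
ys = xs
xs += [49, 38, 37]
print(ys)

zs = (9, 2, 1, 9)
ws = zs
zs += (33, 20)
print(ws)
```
[8, 3, 4, 5, 49, 38, 37]
(9, 2, 1, 9)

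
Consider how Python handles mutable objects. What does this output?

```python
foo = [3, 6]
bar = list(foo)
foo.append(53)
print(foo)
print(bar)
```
[3, 6, 53]
[3, 6]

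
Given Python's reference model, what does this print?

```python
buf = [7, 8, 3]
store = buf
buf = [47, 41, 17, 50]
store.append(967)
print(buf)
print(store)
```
[47, 41, 17, 50]
[7, 8, 3, 967]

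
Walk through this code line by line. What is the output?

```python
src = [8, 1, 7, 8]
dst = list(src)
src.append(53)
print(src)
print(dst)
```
[8, 1, 7, 8, 53]
[8, 1, 7, 8]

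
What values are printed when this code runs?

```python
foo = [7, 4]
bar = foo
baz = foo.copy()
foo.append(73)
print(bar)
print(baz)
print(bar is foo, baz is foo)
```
[7, 4, 73]
[7, 4]
True False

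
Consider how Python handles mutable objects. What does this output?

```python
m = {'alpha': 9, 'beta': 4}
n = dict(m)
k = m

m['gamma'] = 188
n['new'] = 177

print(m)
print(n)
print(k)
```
{'alpha': 9, 'beta': 4, 'gamma': 188}
{'alpha': 9, 'beta': 4, 'new': 177}
{'alpha': 9, 'beta': 4, 'gamma': 188}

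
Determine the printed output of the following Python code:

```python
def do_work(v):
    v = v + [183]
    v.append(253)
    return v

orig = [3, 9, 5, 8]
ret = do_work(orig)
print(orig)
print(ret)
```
[3, 9, 5, 8]
[3, 9, 5, 8, 183, 253]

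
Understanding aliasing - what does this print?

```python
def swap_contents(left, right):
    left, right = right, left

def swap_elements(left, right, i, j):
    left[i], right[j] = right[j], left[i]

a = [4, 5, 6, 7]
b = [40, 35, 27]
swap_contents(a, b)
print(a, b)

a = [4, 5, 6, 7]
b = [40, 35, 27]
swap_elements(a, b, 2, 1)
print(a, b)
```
[4, 5, 6, 7] [40, 35, 27]
[4, 5, 35, 7] [40, 6, 27]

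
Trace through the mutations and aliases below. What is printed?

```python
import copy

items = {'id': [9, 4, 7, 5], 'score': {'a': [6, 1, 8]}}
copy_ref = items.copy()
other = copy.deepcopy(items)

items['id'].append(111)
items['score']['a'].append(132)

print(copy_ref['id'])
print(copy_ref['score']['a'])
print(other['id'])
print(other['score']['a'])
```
[9, 4, 7, 5, 111]
[6, 1, 8, 132]
[9, 4, 7, 5]
[6, 1, 8]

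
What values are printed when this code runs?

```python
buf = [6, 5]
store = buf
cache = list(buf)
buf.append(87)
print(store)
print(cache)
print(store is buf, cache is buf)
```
[6, 5, 87]
[6, 5]
True False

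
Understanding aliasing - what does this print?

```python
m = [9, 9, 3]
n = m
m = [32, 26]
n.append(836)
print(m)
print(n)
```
[32, 26]
[9, 9, 3, 836]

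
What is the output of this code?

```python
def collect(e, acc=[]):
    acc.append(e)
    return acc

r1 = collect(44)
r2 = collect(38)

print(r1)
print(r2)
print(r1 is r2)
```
[44, 38]
[44, 38]
True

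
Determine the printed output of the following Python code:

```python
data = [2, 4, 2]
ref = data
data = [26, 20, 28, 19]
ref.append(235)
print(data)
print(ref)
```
[26, 20, 28, 19]
[2, 4, 2, 235]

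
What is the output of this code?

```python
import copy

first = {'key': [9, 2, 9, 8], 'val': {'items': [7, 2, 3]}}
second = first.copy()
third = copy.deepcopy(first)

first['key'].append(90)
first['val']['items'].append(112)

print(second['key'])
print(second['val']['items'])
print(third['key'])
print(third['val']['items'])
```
[9, 2, 9, 8, 90]
[7, 2, 3, 112]
[9, 2, 9, 8]
[7, 2, 3]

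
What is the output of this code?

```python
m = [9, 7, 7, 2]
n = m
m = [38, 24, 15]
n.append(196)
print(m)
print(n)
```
[38, 24, 15]
[9, 7, 7, 2, 196]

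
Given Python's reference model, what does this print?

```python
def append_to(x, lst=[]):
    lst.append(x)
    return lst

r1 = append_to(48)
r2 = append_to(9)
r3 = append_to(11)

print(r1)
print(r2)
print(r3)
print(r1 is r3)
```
[48, 9, 11]
[48, 9, 11]
[48, 9, 11]
True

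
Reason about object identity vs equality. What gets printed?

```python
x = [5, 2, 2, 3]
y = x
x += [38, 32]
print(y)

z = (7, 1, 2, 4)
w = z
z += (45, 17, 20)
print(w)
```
[5, 2, 2, 3, 38, 32]
(7, 1, 2, 4)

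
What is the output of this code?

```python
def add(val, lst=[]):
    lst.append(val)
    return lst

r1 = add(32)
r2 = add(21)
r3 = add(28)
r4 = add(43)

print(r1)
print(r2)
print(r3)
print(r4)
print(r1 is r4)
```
[32, 21, 28, 43]
[32, 21, 28, 43]
[32, 21, 28, 43]
[32, 21, 28, 43]
True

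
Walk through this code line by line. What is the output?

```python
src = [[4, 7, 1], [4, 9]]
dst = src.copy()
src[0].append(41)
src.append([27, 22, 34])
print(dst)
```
[[4, 7, 1, 41], [4, 9]]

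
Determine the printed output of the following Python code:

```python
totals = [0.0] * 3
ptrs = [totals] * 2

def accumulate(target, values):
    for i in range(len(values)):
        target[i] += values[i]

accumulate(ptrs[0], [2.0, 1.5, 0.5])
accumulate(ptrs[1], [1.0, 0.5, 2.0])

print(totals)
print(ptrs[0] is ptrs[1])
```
[3.0, 2.0, 2.5]
True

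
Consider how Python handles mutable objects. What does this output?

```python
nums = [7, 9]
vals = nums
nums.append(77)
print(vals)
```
[7, 9, 77]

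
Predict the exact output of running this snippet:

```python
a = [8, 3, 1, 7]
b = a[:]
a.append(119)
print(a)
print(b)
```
[8, 3, 1, 7, 119]
[8, 3, 1, 7]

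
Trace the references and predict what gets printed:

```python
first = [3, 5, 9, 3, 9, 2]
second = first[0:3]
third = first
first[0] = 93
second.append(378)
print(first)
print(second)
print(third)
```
[93, 5, 9, 3, 9, 2]
[3, 5, 9, 378]
[93, 5, 9, 3, 9, 2]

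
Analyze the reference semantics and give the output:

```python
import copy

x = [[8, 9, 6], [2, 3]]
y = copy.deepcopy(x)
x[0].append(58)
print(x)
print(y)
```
[[8, 9, 6, 58], [2, 3]]
[[8, 9, 6], [2, 3]]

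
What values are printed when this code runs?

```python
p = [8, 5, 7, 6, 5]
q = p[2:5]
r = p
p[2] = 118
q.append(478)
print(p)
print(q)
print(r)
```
[8, 5, 118, 6, 5]
[7, 6, 5, 478]
[8, 5, 118, 6, 5]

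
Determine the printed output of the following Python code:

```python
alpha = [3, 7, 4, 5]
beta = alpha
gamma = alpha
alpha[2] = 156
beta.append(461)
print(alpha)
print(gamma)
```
[3, 7, 156, 5, 461]
[3, 7, 156, 5, 461]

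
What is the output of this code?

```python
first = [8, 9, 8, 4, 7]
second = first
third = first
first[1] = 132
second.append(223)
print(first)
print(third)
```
[8, 132, 8, 4, 7, 223]
[8, 132, 8, 4, 7, 223]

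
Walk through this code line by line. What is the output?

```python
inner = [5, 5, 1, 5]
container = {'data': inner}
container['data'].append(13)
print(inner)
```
[5, 5, 1, 5, 13]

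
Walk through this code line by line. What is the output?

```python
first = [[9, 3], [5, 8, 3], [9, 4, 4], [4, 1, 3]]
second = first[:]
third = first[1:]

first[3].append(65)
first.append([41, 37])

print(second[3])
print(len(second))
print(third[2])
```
[4, 1, 3, 65]
4
[4, 1, 3, 65]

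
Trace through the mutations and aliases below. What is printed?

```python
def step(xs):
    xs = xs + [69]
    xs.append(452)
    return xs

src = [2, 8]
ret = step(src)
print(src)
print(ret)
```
[2, 8]
[2, 8, 69, 452]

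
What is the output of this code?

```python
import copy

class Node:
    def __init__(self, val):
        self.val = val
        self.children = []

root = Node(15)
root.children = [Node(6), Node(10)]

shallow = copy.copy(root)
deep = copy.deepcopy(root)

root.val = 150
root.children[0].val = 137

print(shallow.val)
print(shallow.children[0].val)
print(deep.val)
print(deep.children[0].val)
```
15
137
15
6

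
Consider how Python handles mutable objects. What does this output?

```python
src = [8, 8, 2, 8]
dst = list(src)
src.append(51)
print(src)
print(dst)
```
[8, 8, 2, 8, 51]
[8, 8, 2, 8]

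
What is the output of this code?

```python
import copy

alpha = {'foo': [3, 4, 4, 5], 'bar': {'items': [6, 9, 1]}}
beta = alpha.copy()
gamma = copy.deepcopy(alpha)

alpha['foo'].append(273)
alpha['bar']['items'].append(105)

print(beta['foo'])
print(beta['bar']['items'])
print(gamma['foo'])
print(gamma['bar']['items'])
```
[3, 4, 4, 5, 273]
[6, 9, 1, 105]
[3, 4, 4, 5]
[6, 9, 1]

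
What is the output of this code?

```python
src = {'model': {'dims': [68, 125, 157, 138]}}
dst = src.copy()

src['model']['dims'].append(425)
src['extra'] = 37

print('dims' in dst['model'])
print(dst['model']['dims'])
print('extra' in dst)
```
True
[68, 125, 157, 138, 425]
False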